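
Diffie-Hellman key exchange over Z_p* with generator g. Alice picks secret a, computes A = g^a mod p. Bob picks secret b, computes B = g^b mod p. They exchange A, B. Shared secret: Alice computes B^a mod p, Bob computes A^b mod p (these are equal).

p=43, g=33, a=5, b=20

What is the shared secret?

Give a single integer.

Answer: 31

Derivation:
A = 33^5 mod 43  (bits of 5 = 101)
  bit 0 = 1: r = r^2 * 33 mod 43 = 1^2 * 33 = 1*33 = 33
  bit 1 = 0: r = r^2 mod 43 = 33^2 = 14
  bit 2 = 1: r = r^2 * 33 mod 43 = 14^2 * 33 = 24*33 = 18
  -> A = 18
B = 33^20 mod 43  (bits of 20 = 10100)
  bit 0 = 1: r = r^2 * 33 mod 43 = 1^2 * 33 = 1*33 = 33
  bit 1 = 0: r = r^2 mod 43 = 33^2 = 14
  bit 2 = 1: r = r^2 * 33 mod 43 = 14^2 * 33 = 24*33 = 18
  bit 3 = 0: r = r^2 mod 43 = 18^2 = 23
  bit 4 = 0: r = r^2 mod 43 = 23^2 = 13
  -> B = 13
s = B^a = 13^5 mod 43  (bits of 5 = 101)
  bit 0 = 1: r = r^2 * 13 mod 43 = 1^2 * 13 = 1*13 = 13
  bit 1 = 0: r = r^2 mod 43 = 13^2 = 40
  bit 2 = 1: r = r^2 * 13 mod 43 = 40^2 * 13 = 9*13 = 31
  -> s = B^a = 31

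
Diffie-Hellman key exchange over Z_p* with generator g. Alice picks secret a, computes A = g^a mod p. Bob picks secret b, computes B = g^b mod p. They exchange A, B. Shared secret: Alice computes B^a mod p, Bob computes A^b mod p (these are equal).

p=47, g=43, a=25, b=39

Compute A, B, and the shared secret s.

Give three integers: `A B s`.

Answer: 31 5 22

Derivation:
A = 43^25 mod 47  (bits of 25 = 11001)
  bit 0 = 1: r = r^2 * 43 mod 47 = 1^2 * 43 = 1*43 = 43
  bit 1 = 1: r = r^2 * 43 mod 47 = 43^2 * 43 = 16*43 = 30
  bit 2 = 0: r = r^2 mod 47 = 30^2 = 7
  bit 3 = 0: r = r^2 mod 47 = 7^2 = 2
  bit 4 = 1: r = r^2 * 43 mod 47 = 2^2 * 43 = 4*43 = 31
  -> A = 31
B = 43^39 mod 47  (bits of 39 = 100111)
  bit 0 = 1: r = r^2 * 43 mod 47 = 1^2 * 43 = 1*43 = 43
  bit 1 = 0: r = r^2 mod 47 = 43^2 = 16
  bit 2 = 0: r = r^2 mod 47 = 16^2 = 21
  bit 3 = 1: r = r^2 * 43 mod 47 = 21^2 * 43 = 18*43 = 22
  bit 4 = 1: r = r^2 * 43 mod 47 = 22^2 * 43 = 14*43 = 38
  bit 5 = 1: r = r^2 * 43 mod 47 = 38^2 * 43 = 34*43 = 5
  -> B = 5
s = B^a = 5^25 mod 47  (bits of 25 = 11001)
  bit 0 = 1: r = r^2 * 5 mod 47 = 1^2 * 5 = 1*5 = 5
  bit 1 = 1: r = r^2 * 5 mod 47 = 5^2 * 5 = 25*5 = 31
  bit 2 = 0: r = r^2 mod 47 = 31^2 = 21
  bit 3 = 0: r = r^2 mod 47 = 21^2 = 18
  bit 4 = 1: r = r^2 * 5 mod 47 = 18^2 * 5 = 42*5 = 22
  -> s = B^a = 22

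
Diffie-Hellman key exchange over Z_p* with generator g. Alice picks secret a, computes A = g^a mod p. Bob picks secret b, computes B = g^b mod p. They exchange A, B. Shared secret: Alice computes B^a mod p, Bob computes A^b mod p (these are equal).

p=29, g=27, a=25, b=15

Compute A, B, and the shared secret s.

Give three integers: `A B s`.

A = 27^25 mod 29  (bits of 25 = 11001)
  bit 0 = 1: r = r^2 * 27 mod 29 = 1^2 * 27 = 1*27 = 27
  bit 1 = 1: r = r^2 * 27 mod 29 = 27^2 * 27 = 4*27 = 21
  bit 2 = 0: r = r^2 mod 29 = 21^2 = 6
  bit 3 = 0: r = r^2 mod 29 = 6^2 = 7
  bit 4 = 1: r = r^2 * 27 mod 29 = 7^2 * 27 = 20*27 = 18
  -> A = 18
B = 27^15 mod 29  (bits of 15 = 1111)
  bit 0 = 1: r = r^2 * 27 mod 29 = 1^2 * 27 = 1*27 = 27
  bit 1 = 1: r = r^2 * 27 mod 29 = 27^2 * 27 = 4*27 = 21
  bit 2 = 1: r = r^2 * 27 mod 29 = 21^2 * 27 = 6*27 = 17
  bit 3 = 1: r = r^2 * 27 mod 29 = 17^2 * 27 = 28*27 = 2
  -> B = 2
s = B^a = 2^25 mod 29  (bits of 25 = 11001)
  bit 0 = 1: r = r^2 * 2 mod 29 = 1^2 * 2 = 1*2 = 2
  bit 1 = 1: r = r^2 * 2 mod 29 = 2^2 * 2 = 4*2 = 8
  bit 2 = 0: r = r^2 mod 29 = 8^2 = 6
  bit 3 = 0: r = r^2 mod 29 = 6^2 = 7
  bit 4 = 1: r = r^2 * 2 mod 29 = 7^2 * 2 = 20*2 = 11
  -> s = B^a = 11

Answer: 18 2 11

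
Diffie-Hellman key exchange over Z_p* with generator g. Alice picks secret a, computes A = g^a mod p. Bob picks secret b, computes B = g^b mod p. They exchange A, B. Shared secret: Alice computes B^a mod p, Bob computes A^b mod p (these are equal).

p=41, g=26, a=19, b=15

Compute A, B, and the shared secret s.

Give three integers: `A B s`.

Answer: 11 3 27

Derivation:
A = 26^19 mod 41  (bits of 19 = 10011)
  bit 0 = 1: r = r^2 * 26 mod 41 = 1^2 * 26 = 1*26 = 26
  bit 1 = 0: r = r^2 mod 41 = 26^2 = 20
  bit 2 = 0: r = r^2 mod 41 = 20^2 = 31
  bit 3 = 1: r = r^2 * 26 mod 41 = 31^2 * 26 = 18*26 = 17
  bit 4 = 1: r = r^2 * 26 mod 41 = 17^2 * 26 = 2*26 = 11
  -> A = 11
B = 26^15 mod 41  (bits of 15 = 1111)
  bit 0 = 1: r = r^2 * 26 mod 41 = 1^2 * 26 = 1*26 = 26
  bit 1 = 1: r = r^2 * 26 mod 41 = 26^2 * 26 = 20*26 = 28
  bit 2 = 1: r = r^2 * 26 mod 41 = 28^2 * 26 = 5*26 = 7
  bit 3 = 1: r = r^2 * 26 mod 41 = 7^2 * 26 = 8*26 = 3
  -> B = 3
s = B^a = 3^19 mod 41  (bits of 19 = 10011)
  bit 0 = 1: r = r^2 * 3 mod 41 = 1^2 * 3 = 1*3 = 3
  bit 1 = 0: r = r^2 mod 41 = 3^2 = 9
  bit 2 = 0: r = r^2 mod 41 = 9^2 = 40
  bit 3 = 1: r = r^2 * 3 mod 41 = 40^2 * 3 = 1*3 = 3
  bit 4 = 1: r = r^2 * 3 mod 41 = 3^2 * 3 = 9*3 = 27
  -> s = B^a = 27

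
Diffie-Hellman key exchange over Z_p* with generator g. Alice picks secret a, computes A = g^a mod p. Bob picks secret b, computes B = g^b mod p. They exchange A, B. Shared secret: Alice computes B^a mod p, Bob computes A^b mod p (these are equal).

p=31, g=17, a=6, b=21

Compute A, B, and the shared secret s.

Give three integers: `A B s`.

Answer: 8 23 8

Derivation:
A = 17^6 mod 31  (bits of 6 = 110)
  bit 0 = 1: r = r^2 * 17 mod 31 = 1^2 * 17 = 1*17 = 17
  bit 1 = 1: r = r^2 * 17 mod 31 = 17^2 * 17 = 10*17 = 15
  bit 2 = 0: r = r^2 mod 31 = 15^2 = 8
  -> A = 8
B = 17^21 mod 31  (bits of 21 = 10101)
  bit 0 = 1: r = r^2 * 17 mod 31 = 1^2 * 17 = 1*17 = 17
  bit 1 = 0: r = r^2 mod 31 = 17^2 = 10
  bit 2 = 1: r = r^2 * 17 mod 31 = 10^2 * 17 = 7*17 = 26
  bit 3 = 0: r = r^2 mod 31 = 26^2 = 25
  bit 4 = 1: r = r^2 * 17 mod 31 = 25^2 * 17 = 5*17 = 23
  -> B = 23
s = B^a = 23^6 mod 31  (bits of 6 = 110)
  bit 0 = 1: r = r^2 * 23 mod 31 = 1^2 * 23 = 1*23 = 23
  bit 1 = 1: r = r^2 * 23 mod 31 = 23^2 * 23 = 2*23 = 15
  bit 2 = 0: r = r^2 mod 31 = 15^2 = 8
  -> s = B^a = 8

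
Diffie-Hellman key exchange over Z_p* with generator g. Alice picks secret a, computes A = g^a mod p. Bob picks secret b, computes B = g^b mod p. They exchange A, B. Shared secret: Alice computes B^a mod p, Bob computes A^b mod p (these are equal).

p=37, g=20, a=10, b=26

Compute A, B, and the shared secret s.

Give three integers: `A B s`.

Answer: 28 4 33

Derivation:
A = 20^10 mod 37  (bits of 10 = 1010)
  bit 0 = 1: r = r^2 * 20 mod 37 = 1^2 * 20 = 1*20 = 20
  bit 1 = 0: r = r^2 mod 37 = 20^2 = 30
  bit 2 = 1: r = r^2 * 20 mod 37 = 30^2 * 20 = 12*20 = 18
  bit 3 = 0: r = r^2 mod 37 = 18^2 = 28
  -> A = 28
B = 20^26 mod 37  (bits of 26 = 11010)
  bit 0 = 1: r = r^2 * 20 mod 37 = 1^2 * 20 = 1*20 = 20
  bit 1 = 1: r = r^2 * 20 mod 37 = 20^2 * 20 = 30*20 = 8
  bit 2 = 0: r = r^2 mod 37 = 8^2 = 27
  bit 3 = 1: r = r^2 * 20 mod 37 = 27^2 * 20 = 26*20 = 2
  bit 4 = 0: r = r^2 mod 37 = 2^2 = 4
  -> B = 4
s = B^a = 4^10 mod 37  (bits of 10 = 1010)
  bit 0 = 1: r = r^2 * 4 mod 37 = 1^2 * 4 = 1*4 = 4
  bit 1 = 0: r = r^2 mod 37 = 4^2 = 16
  bit 2 = 1: r = r^2 * 4 mod 37 = 16^2 * 4 = 34*4 = 25
  bit 3 = 0: r = r^2 mod 37 = 25^2 = 33
  -> s = B^a = 33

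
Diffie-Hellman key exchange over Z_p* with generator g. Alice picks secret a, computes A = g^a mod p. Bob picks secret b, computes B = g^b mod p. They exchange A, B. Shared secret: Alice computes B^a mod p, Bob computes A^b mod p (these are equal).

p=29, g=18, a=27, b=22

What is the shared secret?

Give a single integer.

Answer: 9

Derivation:
A = 18^27 mod 29  (bits of 27 = 11011)
  bit 0 = 1: r = r^2 * 18 mod 29 = 1^2 * 18 = 1*18 = 18
  bit 1 = 1: r = r^2 * 18 mod 29 = 18^2 * 18 = 5*18 = 3
  bit 2 = 0: r = r^2 mod 29 = 3^2 = 9
  bit 3 = 1: r = r^2 * 18 mod 29 = 9^2 * 18 = 23*18 = 8
  bit 4 = 1: r = r^2 * 18 mod 29 = 8^2 * 18 = 6*18 = 21
  -> A = 21
B = 18^22 mod 29  (bits of 22 = 10110)
  bit 0 = 1: r = r^2 * 18 mod 29 = 1^2 * 18 = 1*18 = 18
  bit 1 = 0: r = r^2 mod 29 = 18^2 = 5
  bit 2 = 1: r = r^2 * 18 mod 29 = 5^2 * 18 = 25*18 = 15
  bit 3 = 1: r = r^2 * 18 mod 29 = 15^2 * 18 = 22*18 = 19
  bit 4 = 0: r = r^2 mod 29 = 19^2 = 13
  -> B = 13
s = B^a = 13^27 mod 29  (bits of 27 = 11011)
  bit 0 = 1: r = r^2 * 13 mod 29 = 1^2 * 13 = 1*13 = 13
  bit 1 = 1: r = r^2 * 13 mod 29 = 13^2 * 13 = 24*13 = 22
  bit 2 = 0: r = r^2 mod 29 = 22^2 = 20
  bit 3 = 1: r = r^2 * 13 mod 29 = 20^2 * 13 = 23*13 = 9
  bit 4 = 1: r = r^2 * 13 mod 29 = 9^2 * 13 = 23*13 = 9
  -> s = B^a = 9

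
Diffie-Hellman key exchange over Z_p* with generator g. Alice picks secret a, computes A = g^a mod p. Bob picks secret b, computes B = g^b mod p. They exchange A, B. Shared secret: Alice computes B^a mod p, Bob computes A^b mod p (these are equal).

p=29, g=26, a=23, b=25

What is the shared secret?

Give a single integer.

Answer: 3

Derivation:
A = 26^23 mod 29  (bits of 23 = 10111)
  bit 0 = 1: r = r^2 * 26 mod 29 = 1^2 * 26 = 1*26 = 26
  bit 1 = 0: r = r^2 mod 29 = 26^2 = 9
  bit 2 = 1: r = r^2 * 26 mod 29 = 9^2 * 26 = 23*26 = 18
  bit 3 = 1: r = r^2 * 26 mod 29 = 18^2 * 26 = 5*26 = 14
  bit 4 = 1: r = r^2 * 26 mod 29 = 14^2 * 26 = 22*26 = 21
  -> A = 21
B = 26^25 mod 29  (bits of 25 = 11001)
  bit 0 = 1: r = r^2 * 26 mod 29 = 1^2 * 26 = 1*26 = 26
  bit 1 = 1: r = r^2 * 26 mod 29 = 26^2 * 26 = 9*26 = 2
  bit 2 = 0: r = r^2 mod 29 = 2^2 = 4
  bit 3 = 0: r = r^2 mod 29 = 4^2 = 16
  bit 4 = 1: r = r^2 * 26 mod 29 = 16^2 * 26 = 24*26 = 15
  -> B = 15
s = B^a = 15^23 mod 29  (bits of 23 = 10111)
  bit 0 = 1: r = r^2 * 15 mod 29 = 1^2 * 15 = 1*15 = 15
  bit 1 = 0: r = r^2 mod 29 = 15^2 = 22
  bit 2 = 1: r = r^2 * 15 mod 29 = 22^2 * 15 = 20*15 = 10
  bit 3 = 1: r = r^2 * 15 mod 29 = 10^2 * 15 = 13*15 = 21
  bit 4 = 1: r = r^2 * 15 mod 29 = 21^2 * 15 = 6*15 = 3
  -> s = B^a = 3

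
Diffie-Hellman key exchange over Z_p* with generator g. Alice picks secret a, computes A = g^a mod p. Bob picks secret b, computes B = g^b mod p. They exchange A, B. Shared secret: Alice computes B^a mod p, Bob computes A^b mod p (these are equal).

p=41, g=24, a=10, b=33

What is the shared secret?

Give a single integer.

A = 24^10 mod 41  (bits of 10 = 1010)
  bit 0 = 1: r = r^2 * 24 mod 41 = 1^2 * 24 = 1*24 = 24
  bit 1 = 0: r = r^2 mod 41 = 24^2 = 2
  bit 2 = 1: r = r^2 * 24 mod 41 = 2^2 * 24 = 4*24 = 14
  bit 3 = 0: r = r^2 mod 41 = 14^2 = 32
  -> A = 32
B = 24^33 mod 41  (bits of 33 = 100001)
  bit 0 = 1: r = r^2 * 24 mod 41 = 1^2 * 24 = 1*24 = 24
  bit 1 = 0: r = r^2 mod 41 = 24^2 = 2
  bit 2 = 0: r = r^2 mod 41 = 2^2 = 4
  bit 3 = 0: r = r^2 mod 41 = 4^2 = 16
  bit 4 = 0: r = r^2 mod 41 = 16^2 = 10
  bit 5 = 1: r = r^2 * 24 mod 41 = 10^2 * 24 = 18*24 = 22
  -> B = 22
s = B^a = 22^10 mod 41  (bits of 10 = 1010)
  bit 0 = 1: r = r^2 * 22 mod 41 = 1^2 * 22 = 1*22 = 22
  bit 1 = 0: r = r^2 mod 41 = 22^2 = 33
  bit 2 = 1: r = r^2 * 22 mod 41 = 33^2 * 22 = 23*22 = 14
  bit 3 = 0: r = r^2 mod 41 = 14^2 = 32
  -> s = B^a = 32

Answer: 32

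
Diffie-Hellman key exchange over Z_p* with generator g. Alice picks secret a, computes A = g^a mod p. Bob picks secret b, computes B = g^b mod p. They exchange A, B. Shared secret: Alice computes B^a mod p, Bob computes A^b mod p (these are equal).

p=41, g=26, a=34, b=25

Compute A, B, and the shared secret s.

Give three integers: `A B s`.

A = 26^34 mod 41  (bits of 34 = 100010)
  bit 0 = 1: r = r^2 * 26 mod 41 = 1^2 * 26 = 1*26 = 26
  bit 1 = 0: r = r^2 mod 41 = 26^2 = 20
  bit 2 = 0: r = r^2 mod 41 = 20^2 = 31
  bit 3 = 0: r = r^2 mod 41 = 31^2 = 18
  bit 4 = 1: r = r^2 * 26 mod 41 = 18^2 * 26 = 37*26 = 19
  bit 5 = 0: r = r^2 mod 41 = 19^2 = 33
  -> A = 33
B = 26^25 mod 41  (bits of 25 = 11001)
  bit 0 = 1: r = r^2 * 26 mod 41 = 1^2 * 26 = 1*26 = 26
  bit 1 = 1: r = r^2 * 26 mod 41 = 26^2 * 26 = 20*26 = 28
  bit 2 = 0: r = r^2 mod 41 = 28^2 = 5
  bit 3 = 0: r = r^2 mod 41 = 5^2 = 25
  bit 4 = 1: r = r^2 * 26 mod 41 = 25^2 * 26 = 10*26 = 14
  -> B = 14
s = B^a = 14^34 mod 41  (bits of 34 = 100010)
  bit 0 = 1: r = r^2 * 14 mod 41 = 1^2 * 14 = 1*14 = 14
  bit 1 = 0: r = r^2 mod 41 = 14^2 = 32
  bit 2 = 0: r = r^2 mod 41 = 32^2 = 40
  bit 3 = 0: r = r^2 mod 41 = 40^2 = 1
  bit 4 = 1: r = r^2 * 14 mod 41 = 1^2 * 14 = 1*14 = 14
  bit 5 = 0: r = r^2 mod 41 = 14^2 = 32
  -> s = B^a = 32

Answer: 33 14 32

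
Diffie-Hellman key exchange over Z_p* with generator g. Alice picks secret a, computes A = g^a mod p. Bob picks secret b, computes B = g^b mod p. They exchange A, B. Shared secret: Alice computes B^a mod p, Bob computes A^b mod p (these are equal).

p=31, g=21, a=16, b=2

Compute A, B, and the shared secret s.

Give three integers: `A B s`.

A = 21^16 mod 31  (bits of 16 = 10000)
  bit 0 = 1: r = r^2 * 21 mod 31 = 1^2 * 21 = 1*21 = 21
  bit 1 = 0: r = r^2 mod 31 = 21^2 = 7
  bit 2 = 0: r = r^2 mod 31 = 7^2 = 18
  bit 3 = 0: r = r^2 mod 31 = 18^2 = 14
  bit 4 = 0: r = r^2 mod 31 = 14^2 = 10
  -> A = 10
B = 21^2 mod 31  (bits of 2 = 10)
  bit 0 = 1: r = r^2 * 21 mod 31 = 1^2 * 21 = 1*21 = 21
  bit 1 = 0: r = r^2 mod 31 = 21^2 = 7
  -> B = 7
s = B^a = 7^16 mod 31  (bits of 16 = 10000)
  bit 0 = 1: r = r^2 * 7 mod 31 = 1^2 * 7 = 1*7 = 7
  bit 1 = 0: r = r^2 mod 31 = 7^2 = 18
  bit 2 = 0: r = r^2 mod 31 = 18^2 = 14
  bit 3 = 0: r = r^2 mod 31 = 14^2 = 10
  bit 4 = 0: r = r^2 mod 31 = 10^2 = 7
  -> s = B^a = 7

Answer: 10 7 7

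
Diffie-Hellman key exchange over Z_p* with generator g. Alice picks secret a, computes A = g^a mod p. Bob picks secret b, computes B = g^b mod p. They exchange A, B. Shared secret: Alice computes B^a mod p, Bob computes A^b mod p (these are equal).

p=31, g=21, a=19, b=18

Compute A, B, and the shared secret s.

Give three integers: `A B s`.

Answer: 13 8 4

Derivation:
A = 21^19 mod 31  (bits of 19 = 10011)
  bit 0 = 1: r = r^2 * 21 mod 31 = 1^2 * 21 = 1*21 = 21
  bit 1 = 0: r = r^2 mod 31 = 21^2 = 7
  bit 2 = 0: r = r^2 mod 31 = 7^2 = 18
  bit 3 = 1: r = r^2 * 21 mod 31 = 18^2 * 21 = 14*21 = 15
  bit 4 = 1: r = r^2 * 21 mod 31 = 15^2 * 21 = 8*21 = 13
  -> A = 13
B = 21^18 mod 31  (bits of 18 = 10010)
  bit 0 = 1: r = r^2 * 21 mod 31 = 1^2 * 21 = 1*21 = 21
  bit 1 = 0: r = r^2 mod 31 = 21^2 = 7
  bit 2 = 0: r = r^2 mod 31 = 7^2 = 18
  bit 3 = 1: r = r^2 * 21 mod 31 = 18^2 * 21 = 14*21 = 15
  bit 4 = 0: r = r^2 mod 31 = 15^2 = 8
  -> B = 8
s = B^a = 8^19 mod 31  (bits of 19 = 10011)
  bit 0 = 1: r = r^2 * 8 mod 31 = 1^2 * 8 = 1*8 = 8
  bit 1 = 0: r = r^2 mod 31 = 8^2 = 2
  bit 2 = 0: r = r^2 mod 31 = 2^2 = 4
  bit 3 = 1: r = r^2 * 8 mod 31 = 4^2 * 8 = 16*8 = 4
  bit 4 = 1: r = r^2 * 8 mod 31 = 4^2 * 8 = 16*8 = 4
  -> s = B^a = 4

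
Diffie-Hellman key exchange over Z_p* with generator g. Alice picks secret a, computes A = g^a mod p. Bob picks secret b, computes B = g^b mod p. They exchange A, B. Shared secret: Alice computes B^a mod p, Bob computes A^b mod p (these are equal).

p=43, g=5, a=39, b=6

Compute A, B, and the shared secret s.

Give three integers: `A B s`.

Answer: 32 16 4

Derivation:
A = 5^39 mod 43  (bits of 39 = 100111)
  bit 0 = 1: r = r^2 * 5 mod 43 = 1^2 * 5 = 1*5 = 5
  bit 1 = 0: r = r^2 mod 43 = 5^2 = 25
  bit 2 = 0: r = r^2 mod 43 = 25^2 = 23
  bit 3 = 1: r = r^2 * 5 mod 43 = 23^2 * 5 = 13*5 = 22
  bit 4 = 1: r = r^2 * 5 mod 43 = 22^2 * 5 = 11*5 = 12
  bit 5 = 1: r = r^2 * 5 mod 43 = 12^2 * 5 = 15*5 = 32
  -> A = 32
B = 5^6 mod 43  (bits of 6 = 110)
  bit 0 = 1: r = r^2 * 5 mod 43 = 1^2 * 5 = 1*5 = 5
  bit 1 = 1: r = r^2 * 5 mod 43 = 5^2 * 5 = 25*5 = 39
  bit 2 = 0: r = r^2 mod 43 = 39^2 = 16
  -> B = 16
s = B^a = 16^39 mod 43  (bits of 39 = 100111)
  bit 0 = 1: r = r^2 * 16 mod 43 = 1^2 * 16 = 1*16 = 16
  bit 1 = 0: r = r^2 mod 43 = 16^2 = 41
  bit 2 = 0: r = r^2 mod 43 = 41^2 = 4
  bit 3 = 1: r = r^2 * 16 mod 43 = 4^2 * 16 = 16*16 = 41
  bit 4 = 1: r = r^2 * 16 mod 43 = 41^2 * 16 = 4*16 = 21
  bit 5 = 1: r = r^2 * 16 mod 43 = 21^2 * 16 = 11*16 = 4
  -> s = B^a = 4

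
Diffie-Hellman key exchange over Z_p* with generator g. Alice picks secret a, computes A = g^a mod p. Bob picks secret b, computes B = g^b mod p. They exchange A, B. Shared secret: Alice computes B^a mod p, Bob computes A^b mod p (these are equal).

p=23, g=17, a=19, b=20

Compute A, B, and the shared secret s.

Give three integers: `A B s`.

Answer: 5 16 12

Derivation:
A = 17^19 mod 23  (bits of 19 = 10011)
  bit 0 = 1: r = r^2 * 17 mod 23 = 1^2 * 17 = 1*17 = 17
  bit 1 = 0: r = r^2 mod 23 = 17^2 = 13
  bit 2 = 0: r = r^2 mod 23 = 13^2 = 8
  bit 3 = 1: r = r^2 * 17 mod 23 = 8^2 * 17 = 18*17 = 7
  bit 4 = 1: r = r^2 * 17 mod 23 = 7^2 * 17 = 3*17 = 5
  -> A = 5
B = 17^20 mod 23  (bits of 20 = 10100)
  bit 0 = 1: r = r^2 * 17 mod 23 = 1^2 * 17 = 1*17 = 17
  bit 1 = 0: r = r^2 mod 23 = 17^2 = 13
  bit 2 = 1: r = r^2 * 17 mod 23 = 13^2 * 17 = 8*17 = 21
  bit 3 = 0: r = r^2 mod 23 = 21^2 = 4
  bit 4 = 0: r = r^2 mod 23 = 4^2 = 16
  -> B = 16
s = B^a = 16^19 mod 23  (bits of 19 = 10011)
  bit 0 = 1: r = r^2 * 16 mod 23 = 1^2 * 16 = 1*16 = 16
  bit 1 = 0: r = r^2 mod 23 = 16^2 = 3
  bit 2 = 0: r = r^2 mod 23 = 3^2 = 9
  bit 3 = 1: r = r^2 * 16 mod 23 = 9^2 * 16 = 12*16 = 8
  bit 4 = 1: r = r^2 * 16 mod 23 = 8^2 * 16 = 18*16 = 12
  -> s = B^a = 12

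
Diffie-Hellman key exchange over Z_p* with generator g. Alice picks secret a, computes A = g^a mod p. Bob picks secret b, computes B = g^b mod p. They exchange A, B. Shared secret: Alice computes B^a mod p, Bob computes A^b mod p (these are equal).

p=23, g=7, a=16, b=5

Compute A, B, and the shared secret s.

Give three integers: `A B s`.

Answer: 6 17 2

Derivation:
A = 7^16 mod 23  (bits of 16 = 10000)
  bit 0 = 1: r = r^2 * 7 mod 23 = 1^2 * 7 = 1*7 = 7
  bit 1 = 0: r = r^2 mod 23 = 7^2 = 3
  bit 2 = 0: r = r^2 mod 23 = 3^2 = 9
  bit 3 = 0: r = r^2 mod 23 = 9^2 = 12
  bit 4 = 0: r = r^2 mod 23 = 12^2 = 6
  -> A = 6
B = 7^5 mod 23  (bits of 5 = 101)
  bit 0 = 1: r = r^2 * 7 mod 23 = 1^2 * 7 = 1*7 = 7
  bit 1 = 0: r = r^2 mod 23 = 7^2 = 3
  bit 2 = 1: r = r^2 * 7 mod 23 = 3^2 * 7 = 9*7 = 17
  -> B = 17
s = B^a = 17^16 mod 23  (bits of 16 = 10000)
  bit 0 = 1: r = r^2 * 17 mod 23 = 1^2 * 17 = 1*17 = 17
  bit 1 = 0: r = r^2 mod 23 = 17^2 = 13
  bit 2 = 0: r = r^2 mod 23 = 13^2 = 8
  bit 3 = 0: r = r^2 mod 23 = 8^2 = 18
  bit 4 = 0: r = r^2 mod 23 = 18^2 = 2
  -> s = B^a = 2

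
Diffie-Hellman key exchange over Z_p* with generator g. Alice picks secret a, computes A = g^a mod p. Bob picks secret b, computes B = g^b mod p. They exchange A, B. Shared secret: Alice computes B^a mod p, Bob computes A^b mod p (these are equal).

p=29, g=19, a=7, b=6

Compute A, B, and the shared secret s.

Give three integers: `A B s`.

A = 19^7 mod 29  (bits of 7 = 111)
  bit 0 = 1: r = r^2 * 19 mod 29 = 1^2 * 19 = 1*19 = 19
  bit 1 = 1: r = r^2 * 19 mod 29 = 19^2 * 19 = 13*19 = 15
  bit 2 = 1: r = r^2 * 19 mod 29 = 15^2 * 19 = 22*19 = 12
  -> A = 12
B = 19^6 mod 29  (bits of 6 = 110)
  bit 0 = 1: r = r^2 * 19 mod 29 = 1^2 * 19 = 1*19 = 19
  bit 1 = 1: r = r^2 * 19 mod 29 = 19^2 * 19 = 13*19 = 15
  bit 2 = 0: r = r^2 mod 29 = 15^2 = 22
  -> B = 22
s = B^a = 22^7 mod 29  (bits of 7 = 111)
  bit 0 = 1: r = r^2 * 22 mod 29 = 1^2 * 22 = 1*22 = 22
  bit 1 = 1: r = r^2 * 22 mod 29 = 22^2 * 22 = 20*22 = 5
  bit 2 = 1: r = r^2 * 22 mod 29 = 5^2 * 22 = 25*22 = 28
  -> s = B^a = 28

Answer: 12 22 28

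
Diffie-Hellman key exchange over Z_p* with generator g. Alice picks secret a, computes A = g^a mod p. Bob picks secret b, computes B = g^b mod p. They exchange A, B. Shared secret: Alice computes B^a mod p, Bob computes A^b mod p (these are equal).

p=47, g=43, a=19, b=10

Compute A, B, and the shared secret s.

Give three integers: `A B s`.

A = 43^19 mod 47  (bits of 19 = 10011)
  bit 0 = 1: r = r^2 * 43 mod 47 = 1^2 * 43 = 1*43 = 43
  bit 1 = 0: r = r^2 mod 47 = 43^2 = 16
  bit 2 = 0: r = r^2 mod 47 = 16^2 = 21
  bit 3 = 1: r = r^2 * 43 mod 47 = 21^2 * 43 = 18*43 = 22
  bit 4 = 1: r = r^2 * 43 mod 47 = 22^2 * 43 = 14*43 = 38
  -> A = 38
B = 43^10 mod 47  (bits of 10 = 1010)
  bit 0 = 1: r = r^2 * 43 mod 47 = 1^2 * 43 = 1*43 = 43
  bit 1 = 0: r = r^2 mod 47 = 43^2 = 16
  bit 2 = 1: r = r^2 * 43 mod 47 = 16^2 * 43 = 21*43 = 10
  bit 3 = 0: r = r^2 mod 47 = 10^2 = 6
  -> B = 6
s = B^a = 6^19 mod 47  (bits of 19 = 10011)
  bit 0 = 1: r = r^2 * 6 mod 47 = 1^2 * 6 = 1*6 = 6
  bit 1 = 0: r = r^2 mod 47 = 6^2 = 36
  bit 2 = 0: r = r^2 mod 47 = 36^2 = 27
  bit 3 = 1: r = r^2 * 6 mod 47 = 27^2 * 6 = 24*6 = 3
  bit 4 = 1: r = r^2 * 6 mod 47 = 3^2 * 6 = 9*6 = 7
  -> s = B^a = 7

Answer: 38 6 7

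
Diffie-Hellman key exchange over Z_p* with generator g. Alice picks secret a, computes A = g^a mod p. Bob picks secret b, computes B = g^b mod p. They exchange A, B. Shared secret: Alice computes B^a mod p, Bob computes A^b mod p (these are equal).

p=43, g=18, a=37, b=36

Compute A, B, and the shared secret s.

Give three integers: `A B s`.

A = 18^37 mod 43  (bits of 37 = 100101)
  bit 0 = 1: r = r^2 * 18 mod 43 = 1^2 * 18 = 1*18 = 18
  bit 1 = 0: r = r^2 mod 43 = 18^2 = 23
  bit 2 = 0: r = r^2 mod 43 = 23^2 = 13
  bit 3 = 1: r = r^2 * 18 mod 43 = 13^2 * 18 = 40*18 = 32
  bit 4 = 0: r = r^2 mod 43 = 32^2 = 35
  bit 5 = 1: r = r^2 * 18 mod 43 = 35^2 * 18 = 21*18 = 34
  -> A = 34
B = 18^36 mod 43  (bits of 36 = 100100)
  bit 0 = 1: r = r^2 * 18 mod 43 = 1^2 * 18 = 1*18 = 18
  bit 1 = 0: r = r^2 mod 43 = 18^2 = 23
  bit 2 = 0: r = r^2 mod 43 = 23^2 = 13
  bit 3 = 1: r = r^2 * 18 mod 43 = 13^2 * 18 = 40*18 = 32
  bit 4 = 0: r = r^2 mod 43 = 32^2 = 35
  bit 5 = 0: r = r^2 mod 43 = 35^2 = 21
  -> B = 21
s = B^a = 21^37 mod 43  (bits of 37 = 100101)
  bit 0 = 1: r = r^2 * 21 mod 43 = 1^2 * 21 = 1*21 = 21
  bit 1 = 0: r = r^2 mod 43 = 21^2 = 11
  bit 2 = 0: r = r^2 mod 43 = 11^2 = 35
  bit 3 = 1: r = r^2 * 21 mod 43 = 35^2 * 21 = 21*21 = 11
  bit 4 = 0: r = r^2 mod 43 = 11^2 = 35
  bit 5 = 1: r = r^2 * 21 mod 43 = 35^2 * 21 = 21*21 = 11
  -> s = B^a = 11

Answer: 34 21 11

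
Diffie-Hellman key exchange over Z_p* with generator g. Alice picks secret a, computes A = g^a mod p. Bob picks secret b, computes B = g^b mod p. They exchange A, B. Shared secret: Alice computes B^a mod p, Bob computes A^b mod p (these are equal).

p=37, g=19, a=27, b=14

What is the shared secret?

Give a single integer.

A = 19^27 mod 37  (bits of 27 = 11011)
  bit 0 = 1: r = r^2 * 19 mod 37 = 1^2 * 19 = 1*19 = 19
  bit 1 = 1: r = r^2 * 19 mod 37 = 19^2 * 19 = 28*19 = 14
  bit 2 = 0: r = r^2 mod 37 = 14^2 = 11
  bit 3 = 1: r = r^2 * 19 mod 37 = 11^2 * 19 = 10*19 = 5
  bit 4 = 1: r = r^2 * 19 mod 37 = 5^2 * 19 = 25*19 = 31
  -> A = 31
B = 19^14 mod 37  (bits of 14 = 1110)
  bit 0 = 1: r = r^2 * 19 mod 37 = 1^2 * 19 = 1*19 = 19
  bit 1 = 1: r = r^2 * 19 mod 37 = 19^2 * 19 = 28*19 = 14
  bit 2 = 1: r = r^2 * 19 mod 37 = 14^2 * 19 = 11*19 = 24
  bit 3 = 0: r = r^2 mod 37 = 24^2 = 21
  -> B = 21
s = B^a = 21^27 mod 37  (bits of 27 = 11011)
  bit 0 = 1: r = r^2 * 21 mod 37 = 1^2 * 21 = 1*21 = 21
  bit 1 = 1: r = r^2 * 21 mod 37 = 21^2 * 21 = 34*21 = 11
  bit 2 = 0: r = r^2 mod 37 = 11^2 = 10
  bit 3 = 1: r = r^2 * 21 mod 37 = 10^2 * 21 = 26*21 = 28
  bit 4 = 1: r = r^2 * 21 mod 37 = 28^2 * 21 = 7*21 = 36
  -> s = B^a = 36

Answer: 36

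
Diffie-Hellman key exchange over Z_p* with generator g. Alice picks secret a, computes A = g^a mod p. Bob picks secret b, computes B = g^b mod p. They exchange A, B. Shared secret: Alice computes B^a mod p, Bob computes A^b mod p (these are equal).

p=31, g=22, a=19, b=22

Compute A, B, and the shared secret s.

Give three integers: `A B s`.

Answer: 11 10 18

Derivation:
A = 22^19 mod 31  (bits of 19 = 10011)
  bit 0 = 1: r = r^2 * 22 mod 31 = 1^2 * 22 = 1*22 = 22
  bit 1 = 0: r = r^2 mod 31 = 22^2 = 19
  bit 2 = 0: r = r^2 mod 31 = 19^2 = 20
  bit 3 = 1: r = r^2 * 22 mod 31 = 20^2 * 22 = 28*22 = 27
  bit 4 = 1: r = r^2 * 22 mod 31 = 27^2 * 22 = 16*22 = 11
  -> A = 11
B = 22^22 mod 31  (bits of 22 = 10110)
  bit 0 = 1: r = r^2 * 22 mod 31 = 1^2 * 22 = 1*22 = 22
  bit 1 = 0: r = r^2 mod 31 = 22^2 = 19
  bit 2 = 1: r = r^2 * 22 mod 31 = 19^2 * 22 = 20*22 = 6
  bit 3 = 1: r = r^2 * 22 mod 31 = 6^2 * 22 = 5*22 = 17
  bit 4 = 0: r = r^2 mod 31 = 17^2 = 10
  -> B = 10
s = B^a = 10^19 mod 31  (bits of 19 = 10011)
  bit 0 = 1: r = r^2 * 10 mod 31 = 1^2 * 10 = 1*10 = 10
  bit 1 = 0: r = r^2 mod 31 = 10^2 = 7
  bit 2 = 0: r = r^2 mod 31 = 7^2 = 18
  bit 3 = 1: r = r^2 * 10 mod 31 = 18^2 * 10 = 14*10 = 16
  bit 4 = 1: r = r^2 * 10 mod 31 = 16^2 * 10 = 8*10 = 18
  -> s = B^a = 18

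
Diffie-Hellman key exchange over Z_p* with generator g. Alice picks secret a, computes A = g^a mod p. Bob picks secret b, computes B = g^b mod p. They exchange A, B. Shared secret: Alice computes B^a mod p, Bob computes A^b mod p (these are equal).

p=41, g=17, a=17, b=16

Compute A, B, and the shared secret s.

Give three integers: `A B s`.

A = 17^17 mod 41  (bits of 17 = 10001)
  bit 0 = 1: r = r^2 * 17 mod 41 = 1^2 * 17 = 1*17 = 17
  bit 1 = 0: r = r^2 mod 41 = 17^2 = 2
  bit 2 = 0: r = r^2 mod 41 = 2^2 = 4
  bit 3 = 0: r = r^2 mod 41 = 4^2 = 16
  bit 4 = 1: r = r^2 * 17 mod 41 = 16^2 * 17 = 10*17 = 6
  -> A = 6
B = 17^16 mod 41  (bits of 16 = 10000)
  bit 0 = 1: r = r^2 * 17 mod 41 = 1^2 * 17 = 1*17 = 17
  bit 1 = 0: r = r^2 mod 41 = 17^2 = 2
  bit 2 = 0: r = r^2 mod 41 = 2^2 = 4
  bit 3 = 0: r = r^2 mod 41 = 4^2 = 16
  bit 4 = 0: r = r^2 mod 41 = 16^2 = 10
  -> B = 10
s = B^a = 10^17 mod 41  (bits of 17 = 10001)
  bit 0 = 1: r = r^2 * 10 mod 41 = 1^2 * 10 = 1*10 = 10
  bit 1 = 0: r = r^2 mod 41 = 10^2 = 18
  bit 2 = 0: r = r^2 mod 41 = 18^2 = 37
  bit 3 = 0: r = r^2 mod 41 = 37^2 = 16
  bit 4 = 1: r = r^2 * 10 mod 41 = 16^2 * 10 = 10*10 = 18
  -> s = B^a = 18

Answer: 6 10 18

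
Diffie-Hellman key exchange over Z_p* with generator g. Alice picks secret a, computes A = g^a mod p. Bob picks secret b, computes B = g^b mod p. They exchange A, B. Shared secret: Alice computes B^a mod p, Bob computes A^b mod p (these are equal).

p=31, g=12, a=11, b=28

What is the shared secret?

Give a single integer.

A = 12^11 mod 31  (bits of 11 = 1011)
  bit 0 = 1: r = r^2 * 12 mod 31 = 1^2 * 12 = 1*12 = 12
  bit 1 = 0: r = r^2 mod 31 = 12^2 = 20
  bit 2 = 1: r = r^2 * 12 mod 31 = 20^2 * 12 = 28*12 = 26
  bit 3 = 1: r = r^2 * 12 mod 31 = 26^2 * 12 = 25*12 = 21
  -> A = 21
B = 12^28 mod 31  (bits of 28 = 11100)
  bit 0 = 1: r = r^2 * 12 mod 31 = 1^2 * 12 = 1*12 = 12
  bit 1 = 1: r = r^2 * 12 mod 31 = 12^2 * 12 = 20*12 = 23
  bit 2 = 1: r = r^2 * 12 mod 31 = 23^2 * 12 = 2*12 = 24
  bit 3 = 0: r = r^2 mod 31 = 24^2 = 18
  bit 4 = 0: r = r^2 mod 31 = 18^2 = 14
  -> B = 14
s = B^a = 14^11 mod 31  (bits of 11 = 1011)
  bit 0 = 1: r = r^2 * 14 mod 31 = 1^2 * 14 = 1*14 = 14
  bit 1 = 0: r = r^2 mod 31 = 14^2 = 10
  bit 2 = 1: r = r^2 * 14 mod 31 = 10^2 * 14 = 7*14 = 5
  bit 3 = 1: r = r^2 * 14 mod 31 = 5^2 * 14 = 25*14 = 9
  -> s = B^a = 9

Answer: 9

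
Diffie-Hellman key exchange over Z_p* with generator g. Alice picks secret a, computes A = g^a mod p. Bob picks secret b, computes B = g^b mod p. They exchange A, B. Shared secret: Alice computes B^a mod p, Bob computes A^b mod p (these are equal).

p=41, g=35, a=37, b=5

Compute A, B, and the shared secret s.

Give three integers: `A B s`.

Answer: 26 14 27

Derivation:
A = 35^37 mod 41  (bits of 37 = 100101)
  bit 0 = 1: r = r^2 * 35 mod 41 = 1^2 * 35 = 1*35 = 35
  bit 1 = 0: r = r^2 mod 41 = 35^2 = 36
  bit 2 = 0: r = r^2 mod 41 = 36^2 = 25
  bit 3 = 1: r = r^2 * 35 mod 41 = 25^2 * 35 = 10*35 = 22
  bit 4 = 0: r = r^2 mod 41 = 22^2 = 33
  bit 5 = 1: r = r^2 * 35 mod 41 = 33^2 * 35 = 23*35 = 26
  -> A = 26
B = 35^5 mod 41  (bits of 5 = 101)
  bit 0 = 1: r = r^2 * 35 mod 41 = 1^2 * 35 = 1*35 = 35
  bit 1 = 0: r = r^2 mod 41 = 35^2 = 36
  bit 2 = 1: r = r^2 * 35 mod 41 = 36^2 * 35 = 25*35 = 14
  -> B = 14
s = B^a = 14^37 mod 41  (bits of 37 = 100101)
  bit 0 = 1: r = r^2 * 14 mod 41 = 1^2 * 14 = 1*14 = 14
  bit 1 = 0: r = r^2 mod 41 = 14^2 = 32
  bit 2 = 0: r = r^2 mod 41 = 32^2 = 40
  bit 3 = 1: r = r^2 * 14 mod 41 = 40^2 * 14 = 1*14 = 14
  bit 4 = 0: r = r^2 mod 41 = 14^2 = 32
  bit 5 = 1: r = r^2 * 14 mod 41 = 32^2 * 14 = 40*14 = 27
  -> s = B^a = 27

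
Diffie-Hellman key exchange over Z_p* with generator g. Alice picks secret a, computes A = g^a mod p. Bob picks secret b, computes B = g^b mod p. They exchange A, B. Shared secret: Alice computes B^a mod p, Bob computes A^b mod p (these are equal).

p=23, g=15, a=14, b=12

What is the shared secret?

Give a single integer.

Answer: 6

Derivation:
A = 15^14 mod 23  (bits of 14 = 1110)
  bit 0 = 1: r = r^2 * 15 mod 23 = 1^2 * 15 = 1*15 = 15
  bit 1 = 1: r = r^2 * 15 mod 23 = 15^2 * 15 = 18*15 = 17
  bit 2 = 1: r = r^2 * 15 mod 23 = 17^2 * 15 = 13*15 = 11
  bit 3 = 0: r = r^2 mod 23 = 11^2 = 6
  -> A = 6
B = 15^12 mod 23  (bits of 12 = 1100)
  bit 0 = 1: r = r^2 * 15 mod 23 = 1^2 * 15 = 1*15 = 15
  bit 1 = 1: r = r^2 * 15 mod 23 = 15^2 * 15 = 18*15 = 17
  bit 2 = 0: r = r^2 mod 23 = 17^2 = 13
  bit 3 = 0: r = r^2 mod 23 = 13^2 = 8
  -> B = 8
s = B^a = 8^14 mod 23  (bits of 14 = 1110)
  bit 0 = 1: r = r^2 * 8 mod 23 = 1^2 * 8 = 1*8 = 8
  bit 1 = 1: r = r^2 * 8 mod 23 = 8^2 * 8 = 18*8 = 6
  bit 2 = 1: r = r^2 * 8 mod 23 = 6^2 * 8 = 13*8 = 12
  bit 3 = 0: r = r^2 mod 23 = 12^2 = 6
  -> s = B^a = 6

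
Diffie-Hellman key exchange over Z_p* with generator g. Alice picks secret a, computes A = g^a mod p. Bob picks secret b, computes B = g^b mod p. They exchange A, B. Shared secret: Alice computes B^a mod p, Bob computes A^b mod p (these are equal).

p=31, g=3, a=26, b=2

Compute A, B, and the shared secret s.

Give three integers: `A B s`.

A = 3^26 mod 31  (bits of 26 = 11010)
  bit 0 = 1: r = r^2 * 3 mod 31 = 1^2 * 3 = 1*3 = 3
  bit 1 = 1: r = r^2 * 3 mod 31 = 3^2 * 3 = 9*3 = 27
  bit 2 = 0: r = r^2 mod 31 = 27^2 = 16
  bit 3 = 1: r = r^2 * 3 mod 31 = 16^2 * 3 = 8*3 = 24
  bit 4 = 0: r = r^2 mod 31 = 24^2 = 18
  -> A = 18
B = 3^2 mod 31  (bits of 2 = 10)
  bit 0 = 1: r = r^2 * 3 mod 31 = 1^2 * 3 = 1*3 = 3
  bit 1 = 0: r = r^2 mod 31 = 3^2 = 9
  -> B = 9
s = B^a = 9^26 mod 31  (bits of 26 = 11010)
  bit 0 = 1: r = r^2 * 9 mod 31 = 1^2 * 9 = 1*9 = 9
  bit 1 = 1: r = r^2 * 9 mod 31 = 9^2 * 9 = 19*9 = 16
  bit 2 = 0: r = r^2 mod 31 = 16^2 = 8
  bit 3 = 1: r = r^2 * 9 mod 31 = 8^2 * 9 = 2*9 = 18
  bit 4 = 0: r = r^2 mod 31 = 18^2 = 14
  -> s = B^a = 14

Answer: 18 9 14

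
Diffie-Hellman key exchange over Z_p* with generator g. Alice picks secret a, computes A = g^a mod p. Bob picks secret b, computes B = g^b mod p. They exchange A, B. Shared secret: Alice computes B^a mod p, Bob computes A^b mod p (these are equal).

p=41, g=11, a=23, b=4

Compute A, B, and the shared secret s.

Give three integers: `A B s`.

A = 11^23 mod 41  (bits of 23 = 10111)
  bit 0 = 1: r = r^2 * 11 mod 41 = 1^2 * 11 = 1*11 = 11
  bit 1 = 0: r = r^2 mod 41 = 11^2 = 39
  bit 2 = 1: r = r^2 * 11 mod 41 = 39^2 * 11 = 4*11 = 3
  bit 3 = 1: r = r^2 * 11 mod 41 = 3^2 * 11 = 9*11 = 17
  bit 4 = 1: r = r^2 * 11 mod 41 = 17^2 * 11 = 2*11 = 22
  -> A = 22
B = 11^4 mod 41  (bits of 4 = 100)
  bit 0 = 1: r = r^2 * 11 mod 41 = 1^2 * 11 = 1*11 = 11
  bit 1 = 0: r = r^2 mod 41 = 11^2 = 39
  bit 2 = 0: r = r^2 mod 41 = 39^2 = 4
  -> B = 4
s = B^a = 4^23 mod 41  (bits of 23 = 10111)
  bit 0 = 1: r = r^2 * 4 mod 41 = 1^2 * 4 = 1*4 = 4
  bit 1 = 0: r = r^2 mod 41 = 4^2 = 16
  bit 2 = 1: r = r^2 * 4 mod 41 = 16^2 * 4 = 10*4 = 40
  bit 3 = 1: r = r^2 * 4 mod 41 = 40^2 * 4 = 1*4 = 4
  bit 4 = 1: r = r^2 * 4 mod 41 = 4^2 * 4 = 16*4 = 23
  -> s = B^a = 23

Answer: 22 4 23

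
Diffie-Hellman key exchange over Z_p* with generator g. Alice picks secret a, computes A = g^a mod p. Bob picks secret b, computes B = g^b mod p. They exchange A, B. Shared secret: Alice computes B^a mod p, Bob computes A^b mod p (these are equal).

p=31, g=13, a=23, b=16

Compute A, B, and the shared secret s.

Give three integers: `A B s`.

Answer: 24 18 7

Derivation:
A = 13^23 mod 31  (bits of 23 = 10111)
  bit 0 = 1: r = r^2 * 13 mod 31 = 1^2 * 13 = 1*13 = 13
  bit 1 = 0: r = r^2 mod 31 = 13^2 = 14
  bit 2 = 1: r = r^2 * 13 mod 31 = 14^2 * 13 = 10*13 = 6
  bit 3 = 1: r = r^2 * 13 mod 31 = 6^2 * 13 = 5*13 = 3
  bit 4 = 1: r = r^2 * 13 mod 31 = 3^2 * 13 = 9*13 = 24
  -> A = 24
B = 13^16 mod 31  (bits of 16 = 10000)
  bit 0 = 1: r = r^2 * 13 mod 31 = 1^2 * 13 = 1*13 = 13
  bit 1 = 0: r = r^2 mod 31 = 13^2 = 14
  bit 2 = 0: r = r^2 mod 31 = 14^2 = 10
  bit 3 = 0: r = r^2 mod 31 = 10^2 = 7
  bit 4 = 0: r = r^2 mod 31 = 7^2 = 18
  -> B = 18
s = B^a = 18^23 mod 31  (bits of 23 = 10111)
  bit 0 = 1: r = r^2 * 18 mod 31 = 1^2 * 18 = 1*18 = 18
  bit 1 = 0: r = r^2 mod 31 = 18^2 = 14
  bit 2 = 1: r = r^2 * 18 mod 31 = 14^2 * 18 = 10*18 = 25
  bit 3 = 1: r = r^2 * 18 mod 31 = 25^2 * 18 = 5*18 = 28
  bit 4 = 1: r = r^2 * 18 mod 31 = 28^2 * 18 = 9*18 = 7
  -> s = B^a = 7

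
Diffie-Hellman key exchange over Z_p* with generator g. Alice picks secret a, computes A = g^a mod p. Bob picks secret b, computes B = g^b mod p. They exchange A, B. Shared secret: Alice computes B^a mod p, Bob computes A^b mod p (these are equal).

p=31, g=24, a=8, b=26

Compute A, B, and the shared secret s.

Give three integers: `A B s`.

Answer: 10 20 19

Derivation:
A = 24^8 mod 31  (bits of 8 = 1000)
  bit 0 = 1: r = r^2 * 24 mod 31 = 1^2 * 24 = 1*24 = 24
  bit 1 = 0: r = r^2 mod 31 = 24^2 = 18
  bit 2 = 0: r = r^2 mod 31 = 18^2 = 14
  bit 3 = 0: r = r^2 mod 31 = 14^2 = 10
  -> A = 10
B = 24^26 mod 31  (bits of 26 = 11010)
  bit 0 = 1: r = r^2 * 24 mod 31 = 1^2 * 24 = 1*24 = 24
  bit 1 = 1: r = r^2 * 24 mod 31 = 24^2 * 24 = 18*24 = 29
  bit 2 = 0: r = r^2 mod 31 = 29^2 = 4
  bit 3 = 1: r = r^2 * 24 mod 31 = 4^2 * 24 = 16*24 = 12
  bit 4 = 0: r = r^2 mod 31 = 12^2 = 20
  -> B = 20
s = B^a = 20^8 mod 31  (bits of 8 = 1000)
  bit 0 = 1: r = r^2 * 20 mod 31 = 1^2 * 20 = 1*20 = 20
  bit 1 = 0: r = r^2 mod 31 = 20^2 = 28
  bit 2 = 0: r = r^2 mod 31 = 28^2 = 9
  bit 3 = 0: r = r^2 mod 31 = 9^2 = 19
  -> s = B^a = 19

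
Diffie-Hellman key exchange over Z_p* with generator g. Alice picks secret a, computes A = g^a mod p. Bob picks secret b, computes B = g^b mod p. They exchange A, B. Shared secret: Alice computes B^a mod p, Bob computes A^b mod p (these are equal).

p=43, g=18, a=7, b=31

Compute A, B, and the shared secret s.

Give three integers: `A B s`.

A = 18^7 mod 43  (bits of 7 = 111)
  bit 0 = 1: r = r^2 * 18 mod 43 = 1^2 * 18 = 1*18 = 18
  bit 1 = 1: r = r^2 * 18 mod 43 = 18^2 * 18 = 23*18 = 27
  bit 2 = 1: r = r^2 * 18 mod 43 = 27^2 * 18 = 41*18 = 7
  -> A = 7
B = 18^31 mod 43  (bits of 31 = 11111)
  bit 0 = 1: r = r^2 * 18 mod 43 = 1^2 * 18 = 1*18 = 18
  bit 1 = 1: r = r^2 * 18 mod 43 = 18^2 * 18 = 23*18 = 27
  bit 2 = 1: r = r^2 * 18 mod 43 = 27^2 * 18 = 41*18 = 7
  bit 3 = 1: r = r^2 * 18 mod 43 = 7^2 * 18 = 6*18 = 22
  bit 4 = 1: r = r^2 * 18 mod 43 = 22^2 * 18 = 11*18 = 26
  -> B = 26
s = B^a = 26^7 mod 43  (bits of 7 = 111)
  bit 0 = 1: r = r^2 * 26 mod 43 = 1^2 * 26 = 1*26 = 26
  bit 1 = 1: r = r^2 * 26 mod 43 = 26^2 * 26 = 31*26 = 32
  bit 2 = 1: r = r^2 * 26 mod 43 = 32^2 * 26 = 35*26 = 7
  -> s = B^a = 7

Answer: 7 26 7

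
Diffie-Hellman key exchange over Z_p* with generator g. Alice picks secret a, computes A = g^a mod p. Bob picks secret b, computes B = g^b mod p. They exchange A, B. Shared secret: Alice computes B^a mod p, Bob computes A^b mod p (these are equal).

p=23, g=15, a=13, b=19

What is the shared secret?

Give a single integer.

Answer: 7

Derivation:
A = 15^13 mod 23  (bits of 13 = 1101)
  bit 0 = 1: r = r^2 * 15 mod 23 = 1^2 * 15 = 1*15 = 15
  bit 1 = 1: r = r^2 * 15 mod 23 = 15^2 * 15 = 18*15 = 17
  bit 2 = 0: r = r^2 mod 23 = 17^2 = 13
  bit 3 = 1: r = r^2 * 15 mod 23 = 13^2 * 15 = 8*15 = 5
  -> A = 5
B = 15^19 mod 23  (bits of 19 = 10011)
  bit 0 = 1: r = r^2 * 15 mod 23 = 1^2 * 15 = 1*15 = 15
  bit 1 = 0: r = r^2 mod 23 = 15^2 = 18
  bit 2 = 0: r = r^2 mod 23 = 18^2 = 2
  bit 3 = 1: r = r^2 * 15 mod 23 = 2^2 * 15 = 4*15 = 14
  bit 4 = 1: r = r^2 * 15 mod 23 = 14^2 * 15 = 12*15 = 19
  -> B = 19
s = B^a = 19^13 mod 23  (bits of 13 = 1101)
  bit 0 = 1: r = r^2 * 19 mod 23 = 1^2 * 19 = 1*19 = 19
  bit 1 = 1: r = r^2 * 19 mod 23 = 19^2 * 19 = 16*19 = 5
  bit 2 = 0: r = r^2 mod 23 = 5^2 = 2
  bit 3 = 1: r = r^2 * 19 mod 23 = 2^2 * 19 = 4*19 = 7
  -> s = B^a = 7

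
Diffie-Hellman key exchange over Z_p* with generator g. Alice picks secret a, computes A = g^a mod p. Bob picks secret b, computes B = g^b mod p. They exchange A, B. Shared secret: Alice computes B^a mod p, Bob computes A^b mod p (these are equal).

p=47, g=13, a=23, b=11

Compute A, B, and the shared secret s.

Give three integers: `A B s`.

Answer: 46 26 46

Derivation:
A = 13^23 mod 47  (bits of 23 = 10111)
  bit 0 = 1: r = r^2 * 13 mod 47 = 1^2 * 13 = 1*13 = 13
  bit 1 = 0: r = r^2 mod 47 = 13^2 = 28
  bit 2 = 1: r = r^2 * 13 mod 47 = 28^2 * 13 = 32*13 = 40
  bit 3 = 1: r = r^2 * 13 mod 47 = 40^2 * 13 = 2*13 = 26
  bit 4 = 1: r = r^2 * 13 mod 47 = 26^2 * 13 = 18*13 = 46
  -> A = 46
B = 13^11 mod 47  (bits of 11 = 1011)
  bit 0 = 1: r = r^2 * 13 mod 47 = 1^2 * 13 = 1*13 = 13
  bit 1 = 0: r = r^2 mod 47 = 13^2 = 28
  bit 2 = 1: r = r^2 * 13 mod 47 = 28^2 * 13 = 32*13 = 40
  bit 3 = 1: r = r^2 * 13 mod 47 = 40^2 * 13 = 2*13 = 26
  -> B = 26
s = B^a = 26^23 mod 47  (bits of 23 = 10111)
  bit 0 = 1: r = r^2 * 26 mod 47 = 1^2 * 26 = 1*26 = 26
  bit 1 = 0: r = r^2 mod 47 = 26^2 = 18
  bit 2 = 1: r = r^2 * 26 mod 47 = 18^2 * 26 = 42*26 = 11
  bit 3 = 1: r = r^2 * 26 mod 47 = 11^2 * 26 = 27*26 = 44
  bit 4 = 1: r = r^2 * 26 mod 47 = 44^2 * 26 = 9*26 = 46
  -> s = B^a = 46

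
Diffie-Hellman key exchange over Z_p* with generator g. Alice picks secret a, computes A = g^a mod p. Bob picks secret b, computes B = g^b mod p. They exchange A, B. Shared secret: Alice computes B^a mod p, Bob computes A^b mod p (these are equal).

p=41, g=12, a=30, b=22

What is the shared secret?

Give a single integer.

Answer: 40

Derivation:
A = 12^30 mod 41  (bits of 30 = 11110)
  bit 0 = 1: r = r^2 * 12 mod 41 = 1^2 * 12 = 1*12 = 12
  bit 1 = 1: r = r^2 * 12 mod 41 = 12^2 * 12 = 21*12 = 6
  bit 2 = 1: r = r^2 * 12 mod 41 = 6^2 * 12 = 36*12 = 22
  bit 3 = 1: r = r^2 * 12 mod 41 = 22^2 * 12 = 33*12 = 27
  bit 4 = 0: r = r^2 mod 41 = 27^2 = 32
  -> A = 32
B = 12^22 mod 41  (bits of 22 = 10110)
  bit 0 = 1: r = r^2 * 12 mod 41 = 1^2 * 12 = 1*12 = 12
  bit 1 = 0: r = r^2 mod 41 = 12^2 = 21
  bit 2 = 1: r = r^2 * 12 mod 41 = 21^2 * 12 = 31*12 = 3
  bit 3 = 1: r = r^2 * 12 mod 41 = 3^2 * 12 = 9*12 = 26
  bit 4 = 0: r = r^2 mod 41 = 26^2 = 20
  -> B = 20
s = B^a = 20^30 mod 41  (bits of 30 = 11110)
  bit 0 = 1: r = r^2 * 20 mod 41 = 1^2 * 20 = 1*20 = 20
  bit 1 = 1: r = r^2 * 20 mod 41 = 20^2 * 20 = 31*20 = 5
  bit 2 = 1: r = r^2 * 20 mod 41 = 5^2 * 20 = 25*20 = 8
  bit 3 = 1: r = r^2 * 20 mod 41 = 8^2 * 20 = 23*20 = 9
  bit 4 = 0: r = r^2 mod 41 = 9^2 = 40
  -> s = B^a = 40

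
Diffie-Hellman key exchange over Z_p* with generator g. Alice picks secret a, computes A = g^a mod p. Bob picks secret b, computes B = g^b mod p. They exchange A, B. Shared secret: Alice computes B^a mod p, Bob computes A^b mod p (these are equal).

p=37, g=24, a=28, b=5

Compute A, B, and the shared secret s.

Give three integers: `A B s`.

Answer: 33 2 12

Derivation:
A = 24^28 mod 37  (bits of 28 = 11100)
  bit 0 = 1: r = r^2 * 24 mod 37 = 1^2 * 24 = 1*24 = 24
  bit 1 = 1: r = r^2 * 24 mod 37 = 24^2 * 24 = 21*24 = 23
  bit 2 = 1: r = r^2 * 24 mod 37 = 23^2 * 24 = 11*24 = 5
  bit 3 = 0: r = r^2 mod 37 = 5^2 = 25
  bit 4 = 0: r = r^2 mod 37 = 25^2 = 33
  -> A = 33
B = 24^5 mod 37  (bits of 5 = 101)
  bit 0 = 1: r = r^2 * 24 mod 37 = 1^2 * 24 = 1*24 = 24
  bit 1 = 0: r = r^2 mod 37 = 24^2 = 21
  bit 2 = 1: r = r^2 * 24 mod 37 = 21^2 * 24 = 34*24 = 2
  -> B = 2
s = B^a = 2^28 mod 37  (bits of 28 = 11100)
  bit 0 = 1: r = r^2 * 2 mod 37 = 1^2 * 2 = 1*2 = 2
  bit 1 = 1: r = r^2 * 2 mod 37 = 2^2 * 2 = 4*2 = 8
  bit 2 = 1: r = r^2 * 2 mod 37 = 8^2 * 2 = 27*2 = 17
  bit 3 = 0: r = r^2 mod 37 = 17^2 = 30
  bit 4 = 0: r = r^2 mod 37 = 30^2 = 12
  -> s = B^a = 12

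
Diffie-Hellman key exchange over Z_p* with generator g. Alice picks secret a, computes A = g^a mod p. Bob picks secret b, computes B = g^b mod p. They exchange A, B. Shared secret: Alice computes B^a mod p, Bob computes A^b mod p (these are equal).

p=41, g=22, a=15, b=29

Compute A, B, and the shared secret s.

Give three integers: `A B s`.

Answer: 38 6 3

Derivation:
A = 22^15 mod 41  (bits of 15 = 1111)
  bit 0 = 1: r = r^2 * 22 mod 41 = 1^2 * 22 = 1*22 = 22
  bit 1 = 1: r = r^2 * 22 mod 41 = 22^2 * 22 = 33*22 = 29
  bit 2 = 1: r = r^2 * 22 mod 41 = 29^2 * 22 = 21*22 = 11
  bit 3 = 1: r = r^2 * 22 mod 41 = 11^2 * 22 = 39*22 = 38
  -> A = 38
B = 22^29 mod 41  (bits of 29 = 11101)
  bit 0 = 1: r = r^2 * 22 mod 41 = 1^2 * 22 = 1*22 = 22
  bit 1 = 1: r = r^2 * 22 mod 41 = 22^2 * 22 = 33*22 = 29
  bit 2 = 1: r = r^2 * 22 mod 41 = 29^2 * 22 = 21*22 = 11
  bit 3 = 0: r = r^2 mod 41 = 11^2 = 39
  bit 4 = 1: r = r^2 * 22 mod 41 = 39^2 * 22 = 4*22 = 6
  -> B = 6
s = B^a = 6^15 mod 41  (bits of 15 = 1111)
  bit 0 = 1: r = r^2 * 6 mod 41 = 1^2 * 6 = 1*6 = 6
  bit 1 = 1: r = r^2 * 6 mod 41 = 6^2 * 6 = 36*6 = 11
  bit 2 = 1: r = r^2 * 6 mod 41 = 11^2 * 6 = 39*6 = 29
  bit 3 = 1: r = r^2 * 6 mod 41 = 29^2 * 6 = 21*6 = 3
  -> s = B^a = 3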